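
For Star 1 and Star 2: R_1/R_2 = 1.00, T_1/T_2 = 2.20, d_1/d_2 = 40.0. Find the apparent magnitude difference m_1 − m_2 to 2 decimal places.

4.59

L_1/L_2 = (1.00)²(2.20)⁴ = 23.43.
F_1/F_2 = (L_1/L_2)/(d_1/d_2)² = 23.43/1600 = 0.01464.
m_1 − m_2 = −2.5 log₁₀(0.01464) = 4.59.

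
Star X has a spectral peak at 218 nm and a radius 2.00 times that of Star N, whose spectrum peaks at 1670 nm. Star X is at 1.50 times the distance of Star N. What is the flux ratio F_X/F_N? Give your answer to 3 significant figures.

Wien's law: T_X/T_N = λ_N/λ_X = 1670/218 = 7.661.
L_X/L_N = (R_X/R_N)²(T_X/T_N)⁴ = (2.00)²(7.661)⁴ = 1.378×10^4.
F_X/F_N = (L_X/L_N)/(d_X/d_N)² = 1.378×10^4/(1.50)² = 6122.

6.12×10^3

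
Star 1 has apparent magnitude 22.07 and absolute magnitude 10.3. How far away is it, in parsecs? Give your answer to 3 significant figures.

m − M = 5 log₁₀(d/10 pc)
22.07 − (10.3) = 11.77 = 5 log₁₀(d/10)
d = 10 × 10^(11.77/5) = 10 × 10^2.354 = 2259 pc.

2.26×10^3 pc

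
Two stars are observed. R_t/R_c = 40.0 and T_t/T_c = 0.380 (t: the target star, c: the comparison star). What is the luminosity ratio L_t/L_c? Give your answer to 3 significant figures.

33.4

From the Stefan–Boltzmann law, L ∝ R²T⁴, so
L_t/L_c = (R_t/R_c)² (T_t/T_c)⁴ = (40.0)² × (0.380)⁴ = 1600 × 0.02085 = 33.36.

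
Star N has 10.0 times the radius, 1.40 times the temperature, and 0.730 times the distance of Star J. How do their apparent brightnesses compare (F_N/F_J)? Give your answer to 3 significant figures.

L_N/L_J = (R_N/R_J)²(T_N/T_J)⁴ = (10.0)² × (1.40)⁴ = 384.2.
F_N/F_J = (L_N/L_J)/(d_N/d_J)² = 384.2 / (0.730)² = 720.9.

721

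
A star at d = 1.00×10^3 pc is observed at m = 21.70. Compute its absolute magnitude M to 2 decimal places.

M = m − 5 log₁₀(d/10 pc) = 21.70 − 5 log₁₀(1.00×10^3/10)
  = 21.70 − 5 × 2.000 = 21.70 − 10.00 = 11.70.

11.70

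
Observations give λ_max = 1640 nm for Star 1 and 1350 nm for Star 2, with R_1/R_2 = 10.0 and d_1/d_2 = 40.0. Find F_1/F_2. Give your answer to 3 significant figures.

0.0287

Wien's law: T_1/T_2 = λ_2/λ_1 = 1350/1640 = 0.8232.
L_1/L_2 = (R_1/R_2)²(T_1/T_2)⁴ = (10.0)²(0.8232)⁴ = 45.92.
F_1/F_2 = (L_1/L_2)/(d_1/d_2)² = 45.92/(40.0)² = 0.02870.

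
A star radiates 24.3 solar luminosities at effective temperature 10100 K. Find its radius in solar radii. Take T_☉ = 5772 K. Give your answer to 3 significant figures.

R/R_☉ = √(L/L_☉) / (T/T_☉)² = √(24.3) / (1.750)²
       = 4.930 / 3.062 = 1.610.

1.61 solar radii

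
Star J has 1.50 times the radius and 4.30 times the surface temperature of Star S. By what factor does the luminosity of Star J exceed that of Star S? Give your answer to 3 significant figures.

769

From the Stefan–Boltzmann law, L ∝ R²T⁴, so
L_J/L_S = (R_J/R_S)² (T_J/T_S)⁴ = (1.50)² × (4.30)⁴ = 2.250 × 341.9 = 769.2.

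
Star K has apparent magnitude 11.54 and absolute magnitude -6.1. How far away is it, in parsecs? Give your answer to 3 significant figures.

m − M = 5 log₁₀(d/10 pc)
11.54 − (-6.1) = 17.64 = 5 log₁₀(d/10)
d = 10 × 10^(17.64/5) = 10 × 10^3.528 = 3.373×10^4 pc.

3.37×10^4 pc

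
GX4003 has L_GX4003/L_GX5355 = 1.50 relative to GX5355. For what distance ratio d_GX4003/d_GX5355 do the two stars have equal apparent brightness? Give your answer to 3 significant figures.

Equal flux requires L_GX4003/d_GX4003² = L_GX5355/d_GX5355², so d_GX4003/d_GX5355 = √(L_GX4003/L_GX5355)
= √(1.50) = 1.225.

1.22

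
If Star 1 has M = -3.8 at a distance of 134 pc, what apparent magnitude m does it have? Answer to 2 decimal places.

m = M + 5 log₁₀(d/10 pc) = -3.8 + 5 log₁₀(134/10)
  = -3.8 + 5 × 1.127 = -3.8 + 5.64 = 1.84.

1.84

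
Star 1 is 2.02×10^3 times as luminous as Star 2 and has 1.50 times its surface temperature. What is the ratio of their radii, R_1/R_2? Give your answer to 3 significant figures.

L ∝ R²T⁴ gives R ∝ √L / T², so
R_1/R_2 = √(2.02×10^3) / (1.50)² = 44.94 / 2.250 = 19.98.

20.0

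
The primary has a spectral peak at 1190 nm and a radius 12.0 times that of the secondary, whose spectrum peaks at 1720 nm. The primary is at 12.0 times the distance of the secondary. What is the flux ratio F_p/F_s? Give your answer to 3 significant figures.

4.36

Wien's law: T_p/T_s = λ_s/λ_p = 1720/1190 = 1.445.
L_p/L_s = (R_p/R_s)²(T_p/T_s)⁴ = (12.0)²(1.445)⁴ = 628.5.
F_p/F_s = (L_p/L_s)/(d_p/d_s)² = 628.5/(12.0)² = 4.364.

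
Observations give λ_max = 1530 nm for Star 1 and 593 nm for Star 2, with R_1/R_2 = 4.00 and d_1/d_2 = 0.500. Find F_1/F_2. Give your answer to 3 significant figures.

1.44

Wien's law: T_1/T_2 = λ_2/λ_1 = 593/1530 = 0.3876.
L_1/L_2 = (R_1/R_2)²(T_1/T_2)⁴ = (4.00)²(0.3876)⁴ = 0.3611.
F_1/F_2 = (L_1/L_2)/(d_1/d_2)² = 0.3611/(0.500)² = 1.444.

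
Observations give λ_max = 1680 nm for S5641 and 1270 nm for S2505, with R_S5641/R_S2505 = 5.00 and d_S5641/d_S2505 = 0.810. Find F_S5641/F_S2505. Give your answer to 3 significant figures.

12.4

Wien's law: T_S5641/T_S2505 = λ_S2505/λ_S5641 = 1270/1680 = 0.7560.
L_S5641/L_S2505 = (R_S5641/R_S2505)²(T_S5641/T_S2505)⁴ = (5.00)²(0.7560)⁴ = 8.164.
F_S5641/F_S2505 = (L_S5641/L_S2505)/(d_S5641/d_S2505)² = 8.164/(0.810)² = 12.44.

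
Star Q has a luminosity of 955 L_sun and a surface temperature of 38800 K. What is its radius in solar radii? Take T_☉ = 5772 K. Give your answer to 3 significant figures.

R/R_☉ = √(L/L_☉) / (T/T_☉)² = √(955) / (6.722)²
       = 30.90 / 45.19 = 0.6839.

0.684 solar radii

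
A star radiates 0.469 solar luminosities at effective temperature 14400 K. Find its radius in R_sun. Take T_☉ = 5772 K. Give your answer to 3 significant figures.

R/R_☉ = √(L/L_☉) / (T/T_☉)² = √(0.469) / (2.495)²
       = 0.6848 / 6.224 = 0.1100.

0.110 R_sun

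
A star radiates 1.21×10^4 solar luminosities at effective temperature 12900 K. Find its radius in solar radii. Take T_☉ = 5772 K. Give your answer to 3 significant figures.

R/R_☉ = √(L/L_☉) / (T/T_☉)² = √(1.21×10^4) / (2.235)²
       = 110.0 / 4.995 = 22.02.

22.0 solar radii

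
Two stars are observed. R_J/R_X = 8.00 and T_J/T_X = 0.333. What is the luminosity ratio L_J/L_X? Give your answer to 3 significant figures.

0.787

From the Stefan–Boltzmann law, L ∝ R²T⁴, so
L_J/L_X = (R_J/R_X)² (T_J/T_X)⁴ = (8.00)² × (0.333)⁴ = 64.00 × 0.01230 = 0.7870.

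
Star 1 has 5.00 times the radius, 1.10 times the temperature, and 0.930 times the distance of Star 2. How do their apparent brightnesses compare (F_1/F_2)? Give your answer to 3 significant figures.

42.3

L_1/L_2 = (R_1/R_2)²(T_1/T_2)⁴ = (5.00)² × (1.10)⁴ = 36.60.
F_1/F_2 = (L_1/L_2)/(d_1/d_2)² = 36.60 / (0.930)² = 42.32.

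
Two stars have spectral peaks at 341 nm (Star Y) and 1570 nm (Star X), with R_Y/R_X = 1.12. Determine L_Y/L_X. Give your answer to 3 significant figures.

Wien's law gives T ∝ 1/λ_max, so T_Y/T_X = λ_X/λ_Y = 1570/341 = 4.604.
Then L ∝ R²T⁴ gives L_Y/L_X = (1.12)² × (4.604)⁴ = 1.254 × 449.3 = 563.7.

564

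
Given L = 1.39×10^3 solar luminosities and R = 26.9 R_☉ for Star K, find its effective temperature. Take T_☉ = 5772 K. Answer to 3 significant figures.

6.80×10^3 K

T/T_☉ = (L/L_☉)^(1/4) / (R/R_☉)^(1/2)
T = 5772 × (1.39×10^3)^(1/4) / √(26.9) = 5772 × 6.106 / 5.187 = 6795 K.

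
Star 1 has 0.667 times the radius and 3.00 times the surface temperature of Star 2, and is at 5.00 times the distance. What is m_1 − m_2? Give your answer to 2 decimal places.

-0.40

L_1/L_2 = (0.667)²(3.00)⁴ = 36.04.
F_1/F_2 = (L_1/L_2)/(d_1/d_2)² = 36.04/25.00 = 1.441.
m_1 − m_2 = −2.5 log₁₀(1.441) = -0.40.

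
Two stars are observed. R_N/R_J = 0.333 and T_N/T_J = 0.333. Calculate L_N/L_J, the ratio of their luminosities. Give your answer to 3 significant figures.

From the Stefan–Boltzmann law, L ∝ R²T⁴, so
L_N/L_J = (R_N/R_J)² (T_N/T_J)⁴ = (0.333)² × (0.333)⁴ = 0.1109 × 0.01230 = 0.001364.

0.00136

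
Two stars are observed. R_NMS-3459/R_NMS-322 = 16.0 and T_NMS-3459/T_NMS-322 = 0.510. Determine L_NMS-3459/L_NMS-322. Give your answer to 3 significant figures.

From the Stefan–Boltzmann law, L ∝ R²T⁴, so
L_NMS-3459/L_NMS-322 = (R_NMS-3459/R_NMS-322)² (T_NMS-3459/T_NMS-322)⁴ = (16.0)² × (0.510)⁴ = 256.0 × 0.06765 = 17.32.

17.3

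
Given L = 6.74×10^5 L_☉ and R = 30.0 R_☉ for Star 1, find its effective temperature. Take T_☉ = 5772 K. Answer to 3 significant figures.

3.02×10^4 K

T/T_☉ = (L/L_☉)^(1/4) / (R/R_☉)^(1/2)
T = 5772 × (6.74×10^5)^(1/4) / √(30.0) = 5772 × 28.65 / 5.477 = 3.019×10^4 K.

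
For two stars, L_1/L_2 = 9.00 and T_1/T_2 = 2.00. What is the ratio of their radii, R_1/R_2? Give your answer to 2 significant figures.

L ∝ R²T⁴ gives R ∝ √L / T², so
R_1/R_2 = √(9.00) / (2.00)² = 3.000 / 4.000 = 0.7500.

0.75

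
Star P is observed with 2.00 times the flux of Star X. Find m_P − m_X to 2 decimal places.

m_P − m_X = −2.5 log₁₀(F_P/F_X) = −2.5 log₁₀(2.00) = −2.5 × (0.301) = -0.753.

-0.75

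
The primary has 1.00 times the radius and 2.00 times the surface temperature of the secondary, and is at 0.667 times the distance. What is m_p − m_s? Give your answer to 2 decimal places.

-3.89

L_p/L_s = (1.00)²(2.00)⁴ = 16.00.
F_p/F_s = (L_p/L_s)/(d_p/d_s)² = 16.00/0.4449 = 35.96.
m_p − m_s = −2.5 log₁₀(35.96) = -3.89.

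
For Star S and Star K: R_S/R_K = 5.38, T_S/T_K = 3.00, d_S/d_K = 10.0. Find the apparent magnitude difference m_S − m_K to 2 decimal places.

L_S/L_K = (5.38)²(3.00)⁴ = 2344.
F_S/F_K = (L_S/L_K)/(d_S/d_K)² = 2344/100.0 = 23.44.
m_S − m_K = −2.5 log₁₀(23.44) = -3.43.

-3.43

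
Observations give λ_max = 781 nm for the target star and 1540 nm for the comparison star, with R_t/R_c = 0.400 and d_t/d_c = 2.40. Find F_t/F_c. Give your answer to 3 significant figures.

Wien's law: T_t/T_c = λ_c/λ_t = 1540/781 = 1.972.
L_t/L_c = (R_t/R_c)²(T_t/T_c)⁴ = (0.400)²(1.972)⁴ = 2.419.
F_t/F_c = (L_t/L_c)/(d_t/d_c)² = 2.419/(2.40)² = 0.4199.

0.420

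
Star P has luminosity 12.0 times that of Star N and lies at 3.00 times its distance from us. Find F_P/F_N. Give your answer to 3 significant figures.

F = L/(4πd²), so F_P/F_N = (L_P/L_N) / (d_P/d_N)²
= 12.0 / (3.00)² = 12.0 / 9.000 = 1.333.

1.33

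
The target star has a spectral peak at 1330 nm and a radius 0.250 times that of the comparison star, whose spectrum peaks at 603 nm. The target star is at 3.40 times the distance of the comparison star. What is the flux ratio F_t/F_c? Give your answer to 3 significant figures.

Wien's law: T_t/T_c = λ_c/λ_t = 603/1330 = 0.4534.
L_t/L_c = (R_t/R_c)²(T_t/T_c)⁴ = (0.250)²(0.4534)⁴ = 0.002641.
F_t/F_c = (L_t/L_c)/(d_t/d_c)² = 0.002641/(3.40)² = 2.284×10^-4.

2.28×10^-4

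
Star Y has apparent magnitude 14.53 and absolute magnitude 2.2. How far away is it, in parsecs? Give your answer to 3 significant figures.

2.92×10^3 pc

m − M = 5 log₁₀(d/10 pc)
14.53 − (2.2) = 12.33 = 5 log₁₀(d/10)
d = 10 × 10^(12.33/5) = 10 × 10^2.466 = 2924 pc.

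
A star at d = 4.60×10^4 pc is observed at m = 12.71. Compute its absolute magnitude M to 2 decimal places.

M = m − 5 log₁₀(d/10 pc) = 12.71 − 5 log₁₀(4.60×10^4/10)
  = 12.71 − 5 × 3.663 = 12.71 − 18.31 = -5.60.

-5.60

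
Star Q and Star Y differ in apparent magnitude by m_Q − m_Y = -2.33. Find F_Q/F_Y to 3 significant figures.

8.55

F_Q/F_Y = 10^(−(m_Q − m_Y)/2.5) = 10^(2.33/2.5) = 10^0.932 = 8.551.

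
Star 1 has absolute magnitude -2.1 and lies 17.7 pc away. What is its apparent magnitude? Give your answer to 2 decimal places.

-0.86

m = M + 5 log₁₀(d/10 pc) = -2.1 + 5 log₁₀(17.7/10)
  = -2.1 + 5 × 0.248 = -2.1 + 1.24 = -0.86.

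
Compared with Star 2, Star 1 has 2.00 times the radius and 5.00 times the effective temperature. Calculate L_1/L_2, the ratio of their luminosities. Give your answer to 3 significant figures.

From the Stefan–Boltzmann law, L ∝ R²T⁴, so
L_1/L_2 = (R_1/R_2)² (T_1/T_2)⁴ = (2.00)² × (5.00)⁴ = 4.000 × 625.0 = 2500.

2.50×10^3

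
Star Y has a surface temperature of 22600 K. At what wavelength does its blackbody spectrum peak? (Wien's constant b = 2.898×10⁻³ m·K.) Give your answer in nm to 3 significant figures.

128 nm

λ_max = b/T = 2.898×10⁻³ / 22600 = 1.28×10^-7 m = 128.2 nm.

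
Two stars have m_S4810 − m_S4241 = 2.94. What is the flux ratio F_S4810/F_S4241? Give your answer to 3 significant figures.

F_S4810/F_S4241 = 10^(−(m_S4810 − m_S4241)/2.5) = 10^(-2.94/2.5) = 10^-1.176 = 0.06668.

0.0667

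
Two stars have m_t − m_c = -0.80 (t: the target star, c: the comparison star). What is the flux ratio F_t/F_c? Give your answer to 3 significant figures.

F_t/F_c = 10^(−(m_t − m_c)/2.5) = 10^(0.80/2.5) = 10^0.320 = 2.089.

2.09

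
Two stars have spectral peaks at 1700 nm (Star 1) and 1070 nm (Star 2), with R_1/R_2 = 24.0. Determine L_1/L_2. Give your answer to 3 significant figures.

90.4

Wien's law gives T ∝ 1/λ_max, so T_1/T_2 = λ_2/λ_1 = 1070/1700 = 0.6294.
Then L ∝ R²T⁴ gives L_1/L_2 = (24.0)² × (0.6294)⁴ = 576.0 × 0.1569 = 90.40.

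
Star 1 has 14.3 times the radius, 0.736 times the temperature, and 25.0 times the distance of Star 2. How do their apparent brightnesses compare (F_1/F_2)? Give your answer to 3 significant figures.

0.0960

L_1/L_2 = (R_1/R_2)²(T_1/T_2)⁴ = (14.3)² × (0.736)⁴ = 60.00.
F_1/F_2 = (L_1/L_2)/(d_1/d_2)² = 60.00 / (25.0)² = 0.09601.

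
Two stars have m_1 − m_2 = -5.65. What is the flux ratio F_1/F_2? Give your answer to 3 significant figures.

F_1/F_2 = 10^(−(m_1 − m_2)/2.5) = 10^(5.65/2.5) = 10^2.260 = 182.0.

182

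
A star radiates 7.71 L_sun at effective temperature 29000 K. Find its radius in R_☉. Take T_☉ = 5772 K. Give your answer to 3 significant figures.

R/R_☉ = √(L/L_☉) / (T/T_☉)² = √(7.71) / (5.024)²
       = 2.777 / 25.24 = 0.1100.

0.110 R_☉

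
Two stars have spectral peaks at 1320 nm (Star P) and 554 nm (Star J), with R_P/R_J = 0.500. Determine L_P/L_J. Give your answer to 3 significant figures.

0.00776

Wien's law gives T ∝ 1/λ_max, so T_P/T_J = λ_J/λ_P = 554/1320 = 0.4197.
Then L ∝ R²T⁴ gives L_P/L_J = (0.500)² × (0.4197)⁴ = 0.2500 × 0.03103 = 0.007757.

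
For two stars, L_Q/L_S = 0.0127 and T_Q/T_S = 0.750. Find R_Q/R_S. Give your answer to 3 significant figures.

L ∝ R²T⁴ gives R ∝ √L / T², so
R_Q/R_S = √(0.0127) / (0.750)² = 0.1127 / 0.5625 = 0.2003.

0.200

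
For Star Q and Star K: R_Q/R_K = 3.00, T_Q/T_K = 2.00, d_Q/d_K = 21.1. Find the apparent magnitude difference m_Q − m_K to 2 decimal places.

1.23

L_Q/L_K = (3.00)²(2.00)⁴ = 144.0.
F_Q/F_K = (L_Q/L_K)/(d_Q/d_K)² = 144.0/445.2 = 0.3234.
m_Q − m_K = −2.5 log₁₀(0.3234) = 1.23.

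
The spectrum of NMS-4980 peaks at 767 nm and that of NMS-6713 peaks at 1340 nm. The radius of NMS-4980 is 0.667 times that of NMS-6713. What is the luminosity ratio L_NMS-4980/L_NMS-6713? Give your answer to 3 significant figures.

4.14

Wien's law gives T ∝ 1/λ_max, so T_NMS-4980/T_NMS-6713 = λ_NMS-6713/λ_NMS-4980 = 1340/767 = 1.747.
Then L ∝ R²T⁴ gives L_NMS-4980/L_NMS-6713 = (0.667)² × (1.747)⁴ = 0.4449 × 9.316 = 4.145.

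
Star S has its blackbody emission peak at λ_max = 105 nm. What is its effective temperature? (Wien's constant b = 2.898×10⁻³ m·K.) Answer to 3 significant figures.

T = b/λ_max = 2.898×10⁻³ / (105×10⁻⁹) = 2.760×10^4 K.

2.76×10^4 K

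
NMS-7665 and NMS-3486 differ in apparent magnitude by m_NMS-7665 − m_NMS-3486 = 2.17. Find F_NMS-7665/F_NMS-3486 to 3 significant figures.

F_NMS-7665/F_NMS-3486 = 10^(−(m_NMS-7665 − m_NMS-3486)/2.5) = 10^(-2.17/2.5) = 10^-0.868 = 0.1355.

0.136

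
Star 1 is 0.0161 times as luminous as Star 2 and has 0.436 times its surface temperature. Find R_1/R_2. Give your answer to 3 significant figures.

0.667

L ∝ R²T⁴ gives R ∝ √L / T², so
R_1/R_2 = √(0.0161) / (0.436)² = 0.1269 / 0.1901 = 0.6675.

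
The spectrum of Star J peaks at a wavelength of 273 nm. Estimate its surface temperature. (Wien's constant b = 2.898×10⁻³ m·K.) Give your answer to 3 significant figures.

T = b/λ_max = 2.898×10⁻³ / (273×10⁻⁹) = 1.062×10^4 K.

1.06×10^4 K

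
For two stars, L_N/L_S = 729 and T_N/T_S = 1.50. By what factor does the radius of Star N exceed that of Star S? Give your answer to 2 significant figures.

L ∝ R²T⁴ gives R ∝ √L / T², so
R_N/R_S = √(729) / (1.50)² = 27.00 / 2.250 = 12.00.

12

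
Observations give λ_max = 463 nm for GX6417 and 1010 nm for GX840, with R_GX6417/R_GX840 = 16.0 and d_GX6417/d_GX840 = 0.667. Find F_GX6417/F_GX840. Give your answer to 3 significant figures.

Wien's law: T_GX6417/T_GX840 = λ_GX840/λ_GX6417 = 1010/463 = 2.181.
L_GX6417/L_GX840 = (R_GX6417/R_GX840)²(T_GX6417/T_GX840)⁴ = (16.0)²(2.181)⁴ = 5797.
F_GX6417/F_GX840 = (L_GX6417/L_GX840)/(d_GX6417/d_GX840)² = 5797/(0.667)² = 1.303×10^4.

1.30×10^4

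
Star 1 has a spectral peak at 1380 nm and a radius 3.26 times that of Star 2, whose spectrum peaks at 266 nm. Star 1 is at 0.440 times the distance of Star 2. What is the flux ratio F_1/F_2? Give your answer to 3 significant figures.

0.0758

Wien's law: T_1/T_2 = λ_2/λ_1 = 266/1380 = 0.1928.
L_1/L_2 = (R_1/R_2)²(T_1/T_2)⁴ = (3.26)²(0.1928)⁴ = 0.01467.
F_1/F_2 = (L_1/L_2)/(d_1/d_2)² = 0.01467/(0.440)² = 0.07578.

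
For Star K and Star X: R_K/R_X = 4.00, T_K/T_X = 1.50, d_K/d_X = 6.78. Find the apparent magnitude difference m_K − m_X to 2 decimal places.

L_K/L_X = (4.00)²(1.50)⁴ = 81.00.
F_K/F_X = (L_K/L_X)/(d_K/d_X)² = 81.00/45.97 = 1.762.
m_K − m_X = −2.5 log₁₀(1.762) = -0.62.

-0.62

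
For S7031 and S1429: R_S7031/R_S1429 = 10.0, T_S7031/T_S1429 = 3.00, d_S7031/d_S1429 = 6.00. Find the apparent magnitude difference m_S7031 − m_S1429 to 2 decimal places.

-5.88

L_S7031/L_S1429 = (10.0)²(3.00)⁴ = 8100.
F_S7031/F_S1429 = (L_S7031/L_S1429)/(d_S7031/d_S1429)² = 8100/36.00 = 225.0.
m_S7031 − m_S1429 = −2.5 log₁₀(225.0) = -5.88.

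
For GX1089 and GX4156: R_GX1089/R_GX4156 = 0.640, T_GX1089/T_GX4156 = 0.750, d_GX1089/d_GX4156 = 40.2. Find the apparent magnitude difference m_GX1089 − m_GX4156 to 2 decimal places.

L_GX1089/L_GX4156 = (0.640)²(0.750)⁴ = 0.1296.
F_GX1089/F_GX4156 = (L_GX1089/L_GX4156)/(d_GX1089/d_GX4156)² = 0.1296/1616 = 8.020×10^-5.
m_GX1089 − m_GX4156 = −2.5 log₁₀(8.020×10^-5) = 10.24.

10.24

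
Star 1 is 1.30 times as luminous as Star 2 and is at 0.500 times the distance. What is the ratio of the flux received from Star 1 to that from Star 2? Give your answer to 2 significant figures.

F = L/(4πd²), so F_1/F_2 = (L_1/L_2) / (d_1/d_2)²
= 1.30 / (0.500)² = 1.30 / 0.2500 = 5.200.

5.2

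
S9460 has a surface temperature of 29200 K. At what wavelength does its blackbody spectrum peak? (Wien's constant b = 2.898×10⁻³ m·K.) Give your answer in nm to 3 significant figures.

λ_max = b/T = 2.898×10⁻³ / 29200 = 9.92×10^-8 m = 99.25 nm.

99.2 nm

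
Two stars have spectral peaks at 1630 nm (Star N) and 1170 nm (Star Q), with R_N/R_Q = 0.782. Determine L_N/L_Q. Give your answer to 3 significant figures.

0.162

Wien's law gives T ∝ 1/λ_max, so T_N/T_Q = λ_Q/λ_N = 1170/1630 = 0.7178.
Then L ∝ R²T⁴ gives L_N/L_Q = (0.782)² × (0.7178)⁴ = 0.6115 × 0.2655 = 0.1623.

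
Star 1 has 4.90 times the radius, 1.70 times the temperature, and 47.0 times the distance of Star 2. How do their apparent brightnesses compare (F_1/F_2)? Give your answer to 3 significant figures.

0.0908

L_1/L_2 = (R_1/R_2)²(T_1/T_2)⁴ = (4.90)² × (1.70)⁴ = 200.5.
F_1/F_2 = (L_1/L_2)/(d_1/d_2)² = 200.5 / (47.0)² = 0.09078.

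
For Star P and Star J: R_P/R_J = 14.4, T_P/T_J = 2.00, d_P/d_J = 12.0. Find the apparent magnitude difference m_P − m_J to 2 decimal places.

L_P/L_J = (14.4)²(2.00)⁴ = 3318.
F_P/F_J = (L_P/L_J)/(d_P/d_J)² = 3318/144.0 = 23.04.
m_P − m_J = −2.5 log₁₀(23.04) = -3.41.

-3.41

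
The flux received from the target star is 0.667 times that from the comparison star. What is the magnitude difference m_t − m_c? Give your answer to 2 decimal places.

0.44

m_t − m_c = −2.5 log₁₀(F_t/F_c) = −2.5 log₁₀(0.667) = −2.5 × (-0.176) = 0.440.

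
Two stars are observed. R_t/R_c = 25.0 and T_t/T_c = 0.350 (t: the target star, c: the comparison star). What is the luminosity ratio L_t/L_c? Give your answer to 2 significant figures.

From the Stefan–Boltzmann law, L ∝ R²T⁴, so
L_t/L_c = (R_t/R_c)² (T_t/T_c)⁴ = (25.0)² × (0.350)⁴ = 625.0 × 0.01501 = 9.379.

9.4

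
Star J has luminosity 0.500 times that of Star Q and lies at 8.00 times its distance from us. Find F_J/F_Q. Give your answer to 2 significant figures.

F = L/(4πd²), so F_J/F_Q = (L_J/L_Q) / (d_J/d_Q)²
= 0.500 / (8.00)² = 0.500 / 64.00 = 0.007812.

0.0078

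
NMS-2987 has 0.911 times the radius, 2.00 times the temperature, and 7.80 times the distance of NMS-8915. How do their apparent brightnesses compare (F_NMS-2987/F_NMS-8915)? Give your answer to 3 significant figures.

L_NMS-2987/L_NMS-8915 = (R_NMS-2987/R_NMS-8915)²(T_NMS-2987/T_NMS-8915)⁴ = (0.911)² × (2.00)⁴ = 13.28.
F_NMS-2987/F_NMS-8915 = (L_NMS-2987/L_NMS-8915)/(d_NMS-2987/d_NMS-8915)² = 13.28 / (7.80)² = 0.2183.

0.218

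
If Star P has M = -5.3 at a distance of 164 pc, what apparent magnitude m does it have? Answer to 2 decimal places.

0.77

m = M + 5 log₁₀(d/10 pc) = -5.3 + 5 log₁₀(164/10)
  = -5.3 + 5 × 1.215 = -5.3 + 6.07 = 0.77.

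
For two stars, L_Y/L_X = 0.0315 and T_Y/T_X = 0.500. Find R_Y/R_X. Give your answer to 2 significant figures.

0.71

L ∝ R²T⁴ gives R ∝ √L / T², so
R_Y/R_X = √(0.0315) / (0.500)² = 0.1775 / 0.2500 = 0.7099.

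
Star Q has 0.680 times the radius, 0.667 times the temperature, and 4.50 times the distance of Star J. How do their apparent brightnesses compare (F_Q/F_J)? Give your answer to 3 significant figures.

L_Q/L_J = (R_Q/R_J)²(T_Q/T_J)⁴ = (0.680)² × (0.667)⁴ = 0.09152.
F_Q/F_J = (L_Q/L_J)/(d_Q/d_J)² = 0.09152 / (4.50)² = 0.004520.

0.00452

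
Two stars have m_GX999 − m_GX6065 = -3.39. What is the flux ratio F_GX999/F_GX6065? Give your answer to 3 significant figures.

F_GX999/F_GX6065 = 10^(−(m_GX999 − m_GX6065)/2.5) = 10^(3.39/2.5) = 10^1.356 = 22.70.

22.7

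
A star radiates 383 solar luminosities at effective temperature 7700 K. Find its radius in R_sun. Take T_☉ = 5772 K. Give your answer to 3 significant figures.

R/R_☉ = √(L/L_☉) / (T/T_☉)² = √(383) / (1.334)²
       = 19.57 / 1.780 = 11.00.

11.0 R_sun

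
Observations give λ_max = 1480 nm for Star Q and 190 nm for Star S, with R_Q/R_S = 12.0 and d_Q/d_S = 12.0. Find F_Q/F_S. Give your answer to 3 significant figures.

2.72×10^-4

Wien's law: T_Q/T_S = λ_S/λ_Q = 190/1480 = 0.1284.
L_Q/L_S = (R_Q/R_S)²(T_Q/T_S)⁴ = (12.0)²(0.1284)⁴ = 0.03911.
F_Q/F_S = (L_Q/L_S)/(d_Q/d_S)² = 0.03911/(12.0)² = 2.716×10^-4.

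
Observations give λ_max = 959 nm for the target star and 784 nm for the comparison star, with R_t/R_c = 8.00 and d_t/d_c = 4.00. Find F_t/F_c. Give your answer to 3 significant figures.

Wien's law: T_t/T_c = λ_c/λ_t = 784/959 = 0.8175.
L_t/L_c = (R_t/R_c)²(T_t/T_c)⁴ = (8.00)²(0.8175)⁴ = 28.59.
F_t/F_c = (L_t/L_c)/(d_t/d_c)² = 28.59/(4.00)² = 1.787.

1.79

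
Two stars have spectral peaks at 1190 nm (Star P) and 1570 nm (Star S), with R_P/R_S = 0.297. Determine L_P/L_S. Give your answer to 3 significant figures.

Wien's law gives T ∝ 1/λ_max, so T_P/T_S = λ_S/λ_P = 1570/1190 = 1.319.
Then L ∝ R²T⁴ gives L_P/L_S = (0.297)² × (1.319)⁴ = 0.08821 × 3.030 = 0.2673.

0.267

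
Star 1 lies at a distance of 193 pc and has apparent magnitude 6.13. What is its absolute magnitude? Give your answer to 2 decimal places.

M = m − 5 log₁₀(d/10 pc) = 6.13 − 5 log₁₀(193/10)
  = 6.13 − 5 × 1.286 = 6.13 − 6.43 = -0.30.

-0.30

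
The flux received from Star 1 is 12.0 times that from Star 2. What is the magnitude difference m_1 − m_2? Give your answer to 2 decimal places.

-2.70

m_1 − m_2 = −2.5 log₁₀(F_1/F_2) = −2.5 log₁₀(12.0) = −2.5 × (1.079) = -2.698.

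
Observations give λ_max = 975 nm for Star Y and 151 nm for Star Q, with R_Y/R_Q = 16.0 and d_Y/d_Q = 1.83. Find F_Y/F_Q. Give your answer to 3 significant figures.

0.0440

Wien's law: T_Y/T_Q = λ_Q/λ_Y = 151/975 = 0.1549.
L_Y/L_Q = (R_Y/R_Q)²(T_Y/T_Q)⁴ = (16.0)²(0.1549)⁴ = 0.1473.
F_Y/F_Q = (L_Y/L_Q)/(d_Y/d_Q)² = 0.1473/(1.83)² = 0.04398.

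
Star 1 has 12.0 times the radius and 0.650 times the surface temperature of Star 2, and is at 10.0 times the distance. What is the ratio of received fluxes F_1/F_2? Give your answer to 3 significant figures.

0.257

L_1/L_2 = (R_1/R_2)²(T_1/T_2)⁴ = (12.0)² × (0.650)⁴ = 25.70.
F_1/F_2 = (L_1/L_2)/(d_1/d_2)² = 25.70 / (10.0)² = 0.2570.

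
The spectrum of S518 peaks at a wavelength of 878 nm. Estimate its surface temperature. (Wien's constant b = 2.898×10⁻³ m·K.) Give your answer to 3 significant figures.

3.30×10^3 K

T = b/λ_max = 2.898×10⁻³ / (878×10⁻⁹) = 3301 K.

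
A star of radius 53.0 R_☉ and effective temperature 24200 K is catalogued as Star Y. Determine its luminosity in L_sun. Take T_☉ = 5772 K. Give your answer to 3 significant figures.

8.68×10^5 L_sun

L/L_☉ = (R/R_☉)² (T/T_☉)⁴ = (53.0)² × (24200/5772)⁴
       = 2809 × (4.193)⁴ = 2809 × 309.0 = 8.680×10^5.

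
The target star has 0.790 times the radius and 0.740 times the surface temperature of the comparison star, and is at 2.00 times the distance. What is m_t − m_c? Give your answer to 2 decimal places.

3.32

L_t/L_c = (0.790)²(0.740)⁴ = 0.1871.
F_t/F_c = (L_t/L_c)/(d_t/d_c)² = 0.1871/4.000 = 0.04679.
m_t − m_c = −2.5 log₁₀(0.04679) = 3.32.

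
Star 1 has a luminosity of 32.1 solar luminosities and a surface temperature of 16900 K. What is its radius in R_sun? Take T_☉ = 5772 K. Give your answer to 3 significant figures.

0.661 R_sun

R/R_☉ = √(L/L_☉) / (T/T_☉)² = √(32.1) / (2.928)²
       = 5.666 / 8.573 = 0.6609.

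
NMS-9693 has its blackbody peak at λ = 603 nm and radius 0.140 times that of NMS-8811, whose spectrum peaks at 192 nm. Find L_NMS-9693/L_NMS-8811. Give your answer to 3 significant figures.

Wien's law gives T ∝ 1/λ_max, so T_NMS-9693/T_NMS-8811 = λ_NMS-8811/λ_NMS-9693 = 192/603 = 0.3184.
Then L ∝ R²T⁴ gives L_NMS-9693/L_NMS-8811 = (0.140)² × (0.3184)⁴ = 0.01960 × 0.01028 = 2.015×10^-4.

2.01×10^-4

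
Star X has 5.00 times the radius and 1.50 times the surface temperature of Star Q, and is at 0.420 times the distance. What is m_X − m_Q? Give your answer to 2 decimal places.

L_X/L_Q = (5.00)²(1.50)⁴ = 126.6.
F_X/F_Q = (L_X/L_Q)/(d_X/d_Q)² = 126.6/0.1764 = 717.5.
m_X − m_Q = −2.5 log₁₀(717.5) = -7.14.

-7.14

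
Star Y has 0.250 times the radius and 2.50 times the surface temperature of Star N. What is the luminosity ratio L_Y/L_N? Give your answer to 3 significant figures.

2.44

From the Stefan–Boltzmann law, L ∝ R²T⁴, so
L_Y/L_N = (R_Y/R_N)² (T_Y/T_N)⁴ = (0.250)² × (2.50)⁴ = 0.06250 × 39.06 = 2.441.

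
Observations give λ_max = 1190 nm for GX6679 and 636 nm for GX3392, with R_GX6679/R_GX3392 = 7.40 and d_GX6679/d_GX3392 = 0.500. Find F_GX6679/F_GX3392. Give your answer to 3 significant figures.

17.9

Wien's law: T_GX6679/T_GX3392 = λ_GX3392/λ_GX6679 = 636/1190 = 0.5345.
L_GX6679/L_GX3392 = (R_GX6679/R_GX3392)²(T_GX6679/T_GX3392)⁴ = (7.40)²(0.5345)⁴ = 4.468.
F_GX6679/F_GX3392 = (L_GX6679/L_GX3392)/(d_GX6679/d_GX3392)² = 4.468/(0.500)² = 17.87.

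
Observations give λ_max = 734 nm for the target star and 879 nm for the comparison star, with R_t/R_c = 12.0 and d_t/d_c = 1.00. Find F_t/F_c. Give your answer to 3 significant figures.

Wien's law: T_t/T_c = λ_c/λ_t = 879/734 = 1.198.
L_t/L_c = (R_t/R_c)²(T_t/T_c)⁴ = (12.0)²(1.198)⁴ = 296.2.
F_t/F_c = (L_t/L_c)/(d_t/d_c)² = 296.2/(1.00)² = 296.2.

296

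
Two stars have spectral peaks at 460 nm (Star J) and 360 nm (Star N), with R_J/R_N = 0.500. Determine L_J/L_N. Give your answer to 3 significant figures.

0.0938

Wien's law gives T ∝ 1/λ_max, so T_J/T_N = λ_N/λ_J = 360/460 = 0.7826.
Then L ∝ R²T⁴ gives L_J/L_N = (0.500)² × (0.7826)⁴ = 0.2500 × 0.3751 = 0.09378.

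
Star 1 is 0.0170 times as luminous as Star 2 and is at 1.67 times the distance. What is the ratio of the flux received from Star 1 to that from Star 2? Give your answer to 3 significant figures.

0.00610

F = L/(4πd²), so F_1/F_2 = (L_1/L_2) / (d_1/d_2)²
= 0.0170 / (1.67)² = 0.0170 / 2.789 = 0.006096.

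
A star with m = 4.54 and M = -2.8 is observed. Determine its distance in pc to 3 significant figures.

294 pc

m − M = 5 log₁₀(d/10 pc)
4.54 − (-2.8) = 7.34 = 5 log₁₀(d/10)
d = 10 × 10^(7.34/5) = 10 × 10^1.468 = 293.8 pc.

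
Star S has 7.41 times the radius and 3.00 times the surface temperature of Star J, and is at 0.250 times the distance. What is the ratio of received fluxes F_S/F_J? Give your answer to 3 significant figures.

L_S/L_J = (R_S/R_J)²(T_S/T_J)⁴ = (7.41)² × (3.00)⁴ = 4448.
F_S/F_J = (L_S/L_J)/(d_S/d_J)² = 4448 / (0.250)² = 7.116×10^4.

7.12×10^4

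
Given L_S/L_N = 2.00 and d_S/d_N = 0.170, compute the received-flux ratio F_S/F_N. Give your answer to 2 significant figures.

F = L/(4πd²), so F_S/F_N = (L_S/L_N) / (d_S/d_N)²
= 2.00 / (0.170)² = 2.00 / 0.02890 = 69.20.

69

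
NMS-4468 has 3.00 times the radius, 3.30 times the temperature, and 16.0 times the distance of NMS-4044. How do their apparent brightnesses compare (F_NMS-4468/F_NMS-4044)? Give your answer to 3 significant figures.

4.17

L_NMS-4468/L_NMS-4044 = (R_NMS-4468/R_NMS-4044)²(T_NMS-4468/T_NMS-4044)⁴ = (3.00)² × (3.30)⁴ = 1067.
F_NMS-4468/F_NMS-4044 = (L_NMS-4468/L_NMS-4044)/(d_NMS-4468/d_NMS-4044)² = 1067 / (16.0)² = 4.169.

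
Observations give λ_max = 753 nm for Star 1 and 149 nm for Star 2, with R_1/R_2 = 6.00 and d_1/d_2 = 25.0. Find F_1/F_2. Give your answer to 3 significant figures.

8.83×10^-5

Wien's law: T_1/T_2 = λ_2/λ_1 = 149/753 = 0.1979.
L_1/L_2 = (R_1/R_2)²(T_1/T_2)⁴ = (6.00)²(0.1979)⁴ = 0.05519.
F_1/F_2 = (L_1/L_2)/(d_1/d_2)² = 0.05519/(25.0)² = 8.831×10^-5.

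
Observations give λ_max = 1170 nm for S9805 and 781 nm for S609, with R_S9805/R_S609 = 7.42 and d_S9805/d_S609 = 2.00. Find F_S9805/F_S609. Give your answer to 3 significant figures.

2.73

Wien's law: T_S9805/T_S609 = λ_S609/λ_S9805 = 781/1170 = 0.6675.
L_S9805/L_S609 = (R_S9805/R_S609)²(T_S9805/T_S609)⁴ = (7.42)²(0.6675)⁴ = 10.93.
F_S9805/F_S609 = (L_S9805/L_S609)/(d_S9805/d_S609)² = 10.93/(2.00)² = 2.733.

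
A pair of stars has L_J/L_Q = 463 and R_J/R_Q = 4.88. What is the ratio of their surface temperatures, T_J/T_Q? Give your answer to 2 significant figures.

2.1

L ∝ R²T⁴ gives T ∝ (L/R²)^(1/4), so
T_J/T_Q = (463 / 4.88²)^(1/4) = (19.44)^(1/4) = 2.100.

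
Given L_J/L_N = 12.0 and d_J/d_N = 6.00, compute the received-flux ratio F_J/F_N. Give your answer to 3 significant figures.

0.333

F = L/(4πd²), so F_J/F_N = (L_J/L_N) / (d_J/d_N)²
= 12.0 / (6.00)² = 12.0 / 36.00 = 0.3333.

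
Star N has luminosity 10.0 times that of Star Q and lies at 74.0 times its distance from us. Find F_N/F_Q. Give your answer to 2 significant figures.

0.0018

F = L/(4πd²), so F_N/F_Q = (L_N/L_Q) / (d_N/d_Q)²
= 10.0 / (74.0)² = 10.0 / 5476 = 0.001826.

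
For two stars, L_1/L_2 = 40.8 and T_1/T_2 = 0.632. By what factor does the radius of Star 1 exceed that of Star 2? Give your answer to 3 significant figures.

16.0

L ∝ R²T⁴ gives R ∝ √L / T², so
R_1/R_2 = √(40.8) / (0.632)² = 6.387 / 0.3994 = 15.99.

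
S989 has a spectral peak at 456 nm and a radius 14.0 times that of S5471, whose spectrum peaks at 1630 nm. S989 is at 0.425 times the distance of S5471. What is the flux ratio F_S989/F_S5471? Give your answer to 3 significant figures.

Wien's law: T_S989/T_S5471 = λ_S5471/λ_S989 = 1630/456 = 3.575.
L_S989/L_S5471 = (R_S989/R_S5471)²(T_S989/T_S5471)⁴ = (14.0)²(3.575)⁴ = 3.200×10^4.
F_S989/F_S5471 = (L_S989/L_S5471)/(d_S989/d_S5471)² = 3.200×10^4/(0.425)² = 1.772×10^5.

1.77×10^5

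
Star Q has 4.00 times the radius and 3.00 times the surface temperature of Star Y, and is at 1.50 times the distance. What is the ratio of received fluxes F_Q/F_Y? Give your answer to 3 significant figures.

576

L_Q/L_Y = (R_Q/R_Y)²(T_Q/T_Y)⁴ = (4.00)² × (3.00)⁴ = 1296.
F_Q/F_Y = (L_Q/L_Y)/(d_Q/d_Y)² = 1296 / (1.50)² = 576.0.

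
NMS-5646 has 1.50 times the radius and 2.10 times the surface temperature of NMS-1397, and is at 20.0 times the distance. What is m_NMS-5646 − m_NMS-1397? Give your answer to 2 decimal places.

2.40

L_NMS-5646/L_NMS-1397 = (1.50)²(2.10)⁴ = 43.76.
F_NMS-5646/F_NMS-1397 = (L_NMS-5646/L_NMS-1397)/(d_NMS-5646/d_NMS-1397)² = 43.76/400.0 = 0.1094.
m_NMS-5646 − m_NMS-1397 = −2.5 log₁₀(0.1094) = 2.40.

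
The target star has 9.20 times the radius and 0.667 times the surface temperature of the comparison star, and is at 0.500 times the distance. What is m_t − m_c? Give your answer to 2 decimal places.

L_t/L_c = (9.20)²(0.667)⁴ = 16.75.
F_t/F_c = (L_t/L_c)/(d_t/d_c)² = 16.75/0.2500 = 67.01.
m_t − m_c = −2.5 log₁₀(67.01) = -4.57.

-4.57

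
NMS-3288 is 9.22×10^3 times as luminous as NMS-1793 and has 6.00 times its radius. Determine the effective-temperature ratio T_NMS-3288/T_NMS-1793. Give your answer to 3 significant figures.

4.00

L ∝ R²T⁴ gives T ∝ (L/R²)^(1/4), so
T_NMS-3288/T_NMS-1793 = (9.22×10^3 / 6.00²)^(1/4) = (256.1)^(1/4) = 4.000.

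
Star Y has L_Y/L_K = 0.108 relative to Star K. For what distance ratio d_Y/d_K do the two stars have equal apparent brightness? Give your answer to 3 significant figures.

0.329

Equal flux requires L_Y/d_Y² = L_K/d_K², so d_Y/d_K = √(L_Y/L_K)
= √(0.108) = 0.3286.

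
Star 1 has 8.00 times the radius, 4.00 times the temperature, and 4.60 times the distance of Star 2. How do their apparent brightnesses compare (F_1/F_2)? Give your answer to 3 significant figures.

774

L_1/L_2 = (R_1/R_2)²(T_1/T_2)⁴ = (8.00)² × (4.00)⁴ = 1.638×10^4.
F_1/F_2 = (L_1/L_2)/(d_1/d_2)² = 1.638×10^4 / (4.60)² = 774.3.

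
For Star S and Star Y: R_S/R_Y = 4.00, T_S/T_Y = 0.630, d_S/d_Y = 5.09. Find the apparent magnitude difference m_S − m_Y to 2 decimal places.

2.53

L_S/L_Y = (4.00)²(0.630)⁴ = 2.520.
F_S/F_Y = (L_S/L_Y)/(d_S/d_Y)² = 2.520/25.91 = 0.09729.
m_S − m_Y = −2.5 log₁₀(0.09729) = 2.53.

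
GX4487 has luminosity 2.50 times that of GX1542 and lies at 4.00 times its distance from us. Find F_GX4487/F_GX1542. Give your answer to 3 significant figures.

F = L/(4πd²), so F_GX4487/F_GX1542 = (L_GX4487/L_GX1542) / (d_GX4487/d_GX1542)²
= 2.50 / (4.00)² = 2.50 / 16.00 = 0.1562.

0.156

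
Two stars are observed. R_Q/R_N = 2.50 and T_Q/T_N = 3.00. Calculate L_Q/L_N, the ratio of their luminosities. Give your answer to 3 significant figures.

506

From the Stefan–Boltzmann law, L ∝ R²T⁴, so
L_Q/L_N = (R_Q/R_N)² (T_Q/T_N)⁴ = (2.50)² × (3.00)⁴ = 6.250 × 81.00 = 506.2.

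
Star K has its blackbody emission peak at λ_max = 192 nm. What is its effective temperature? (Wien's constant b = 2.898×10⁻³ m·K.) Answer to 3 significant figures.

1.51×10^4 K

T = b/λ_max = 2.898×10⁻³ / (192×10⁻⁹) = 1.509×10^4 K.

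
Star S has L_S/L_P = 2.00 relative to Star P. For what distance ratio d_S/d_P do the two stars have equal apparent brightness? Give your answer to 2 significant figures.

Equal flux requires L_S/d_S² = L_P/d_P², so d_S/d_P = √(L_S/L_P)
= √(2.00) = 1.414.

1.4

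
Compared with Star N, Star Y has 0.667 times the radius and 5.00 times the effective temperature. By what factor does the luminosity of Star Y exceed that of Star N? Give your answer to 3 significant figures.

From the Stefan–Boltzmann law, L ∝ R²T⁴, so
L_Y/L_N = (R_Y/R_N)² (T_Y/T_N)⁴ = (0.667)² × (5.00)⁴ = 0.4449 × 625.0 = 278.1.

278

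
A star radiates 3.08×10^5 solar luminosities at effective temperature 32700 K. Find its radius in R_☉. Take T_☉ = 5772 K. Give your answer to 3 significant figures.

17.3 R_☉

R/R_☉ = √(L/L_☉) / (T/T_☉)² = √(3.08×10^5) / (5.665)²
       = 555.0 / 32.10 = 17.29.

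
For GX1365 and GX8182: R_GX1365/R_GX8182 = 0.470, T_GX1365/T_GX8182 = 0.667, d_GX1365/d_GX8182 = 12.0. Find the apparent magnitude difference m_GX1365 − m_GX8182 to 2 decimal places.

L_GX1365/L_GX8182 = (0.470)²(0.667)⁴ = 0.04372.
F_GX1365/F_GX8182 = (L_GX1365/L_GX8182)/(d_GX1365/d_GX8182)² = 0.04372/144.0 = 3.036×10^-4.
m_GX1365 − m_GX8182 = −2.5 log₁₀(3.036×10^-4) = 8.79.

8.79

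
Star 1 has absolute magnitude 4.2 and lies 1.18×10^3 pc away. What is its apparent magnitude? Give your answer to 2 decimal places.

m = M + 5 log₁₀(d/10 pc) = 4.2 + 5 log₁₀(1.18×10^3/10)
  = 4.2 + 5 × 2.072 = 4.2 + 10.36 = 14.56.

14.56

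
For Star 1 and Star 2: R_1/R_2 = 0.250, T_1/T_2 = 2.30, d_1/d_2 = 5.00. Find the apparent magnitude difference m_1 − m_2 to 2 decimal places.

2.89

L_1/L_2 = (0.250)²(2.30)⁴ = 1.749.
F_1/F_2 = (L_1/L_2)/(d_1/d_2)² = 1.749/25.00 = 0.06996.
m_1 − m_2 = −2.5 log₁₀(0.06996) = 2.89.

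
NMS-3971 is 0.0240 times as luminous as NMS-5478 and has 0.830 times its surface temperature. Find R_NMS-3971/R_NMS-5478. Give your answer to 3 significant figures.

0.225

L ∝ R²T⁴ gives R ∝ √L / T², so
R_NMS-3971/R_NMS-5478 = √(0.0240) / (0.830)² = 0.1549 / 0.6889 = 0.2249.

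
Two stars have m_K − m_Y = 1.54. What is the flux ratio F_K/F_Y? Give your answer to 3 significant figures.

F_K/F_Y = 10^(−(m_K − m_Y)/2.5) = 10^(-1.54/2.5) = 10^-0.616 = 0.2421.

0.242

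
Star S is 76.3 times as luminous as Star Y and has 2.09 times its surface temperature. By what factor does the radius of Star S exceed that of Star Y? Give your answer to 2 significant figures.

2.0

L ∝ R²T⁴ gives R ∝ √L / T², so
R_S/R_Y = √(76.3) / (2.09)² = 8.735 / 4.368 = 2.000.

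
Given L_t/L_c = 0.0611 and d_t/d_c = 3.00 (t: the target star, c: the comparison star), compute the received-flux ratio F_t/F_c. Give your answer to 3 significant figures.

0.00679

F = L/(4πd²), so F_t/F_c = (L_t/L_c) / (d_t/d_c)²
= 0.0611 / (3.00)² = 0.0611 / 9.000 = 0.006789.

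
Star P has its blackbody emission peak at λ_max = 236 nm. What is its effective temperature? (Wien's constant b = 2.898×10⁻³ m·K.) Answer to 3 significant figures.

T = b/λ_max = 2.898×10⁻³ / (236×10⁻⁹) = 1.228×10^4 K.

1.23×10^4 K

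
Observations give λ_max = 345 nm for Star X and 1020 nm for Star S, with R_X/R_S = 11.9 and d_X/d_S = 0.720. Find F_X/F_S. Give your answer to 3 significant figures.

Wien's law: T_X/T_S = λ_S/λ_X = 1020/345 = 2.957.
L_X/L_S = (R_X/R_S)²(T_X/T_S)⁴ = (11.9)²(2.957)⁴ = 1.082×10^4.
F_X/F_S = (L_X/L_S)/(d_X/d_S)² = 1.082×10^4/(0.720)² = 2.087×10^4.

2.09×10^4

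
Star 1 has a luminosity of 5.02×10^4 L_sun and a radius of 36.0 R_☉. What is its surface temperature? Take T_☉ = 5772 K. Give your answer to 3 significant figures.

1.44×10^4 K

T/T_☉ = (L/L_☉)^(1/4) / (R/R_☉)^(1/2)
T = 5772 × (5.02×10^4)^(1/4) / √(36.0) = 5772 × 14.97 / 6.000 = 1.440×10^4 K.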